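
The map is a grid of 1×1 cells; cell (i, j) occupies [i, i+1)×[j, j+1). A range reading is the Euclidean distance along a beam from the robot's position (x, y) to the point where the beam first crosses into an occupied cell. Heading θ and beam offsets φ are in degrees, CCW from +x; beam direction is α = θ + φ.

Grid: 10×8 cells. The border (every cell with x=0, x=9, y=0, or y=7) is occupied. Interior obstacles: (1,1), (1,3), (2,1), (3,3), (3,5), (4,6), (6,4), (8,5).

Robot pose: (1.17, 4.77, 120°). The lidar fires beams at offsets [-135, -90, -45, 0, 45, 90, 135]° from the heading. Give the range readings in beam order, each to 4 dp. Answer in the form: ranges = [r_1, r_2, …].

ranges = [8.1062, 2.1131, 2.3087, 0.3400, 0.1760, 0.1963, 0.6568]

beam 1: φ=-135°, α=345°
  cosα=0.9659 sinα=-0.2588 | (1,4) | tMaxX 0.8593 tMaxY 2.9751 | tΔX 1.0353 tΔY 3.8637
    t=0.8593 [x] (2,4)
    t=1.8946 [x] (3,4)
    t=2.9298 [x] (4,4)
    t=2.9751 [y] (4,3)
    t=3.9651 [x] (5,3)
    t=5.0004 [x] (6,3)
    t=6.0357 [x] (7,3)
    t=6.8388 [y] (7,2)
    t=7.0709 [x] (8,2)
    t=8.1062 [x] (9,2) — stop
  → r_1 = 8.1062
beam 2: φ=-90°, α=30°
  cosα=0.8660 sinα=0.5000 | (1,4) | tMaxX 0.9584 tMaxY 0.4600 | tΔX 1.1547 tΔY 2.0000
    t=0.4600 [y] (1,5)
    t=0.9584 [x] (2,5)
    t=2.1131 [x] (3,5) — stop
  → r_2 = 2.1131
beam 3: φ=-45°, α=75°
  cosα=0.2588 sinα=0.9659 | (1,4) | tMaxX 3.2069 tMaxY 0.2381 | tΔX 3.8637 tΔY 1.0353
    t=0.2381 [y] (1,5)
    t=1.2734 [y] (1,6)
    t=2.3087 [y] (1,7) — stop
  → r_3 = 2.3087
beam 4: φ=0°, α=120°
  cosα=-0.5000 sinα=0.8660 | (1,4) | tMaxX 0.3400 tMaxY 0.2656 | tΔX 2.0000 tΔY 1.1547
    t=0.2656 [y] (1,5)
    t=0.3400 [x] (0,5) — stop
  → r_4 = 0.3400
beam 5: φ=45°, α=165°
  cosα=-0.9659 sinα=0.2588 | (1,4) | tMaxX 0.1760 tMaxY 0.8887 | tΔX 1.0353 tΔY 3.8637
    t=0.1760 [x] (0,4) — stop
  → r_5 = 0.1760
beam 6: φ=90°, α=210°
  cosα=-0.8660 sinα=-0.5000 | (1,4) | tMaxX 0.1963 tMaxY 1.5400 | tΔX 1.1547 tΔY 2.0000
    t=0.1963 [x] (0,4) — stop
  → r_6 = 0.1963
beam 7: φ=135°, α=255°
  cosα=-0.2588 sinα=-0.9659 | (1,4) | tMaxX 0.6568 tMaxY 0.7972 | tΔX 3.8637 tΔY 1.0353
    t=0.6568 [x] (0,4) — stop
  → r_7 = 0.6568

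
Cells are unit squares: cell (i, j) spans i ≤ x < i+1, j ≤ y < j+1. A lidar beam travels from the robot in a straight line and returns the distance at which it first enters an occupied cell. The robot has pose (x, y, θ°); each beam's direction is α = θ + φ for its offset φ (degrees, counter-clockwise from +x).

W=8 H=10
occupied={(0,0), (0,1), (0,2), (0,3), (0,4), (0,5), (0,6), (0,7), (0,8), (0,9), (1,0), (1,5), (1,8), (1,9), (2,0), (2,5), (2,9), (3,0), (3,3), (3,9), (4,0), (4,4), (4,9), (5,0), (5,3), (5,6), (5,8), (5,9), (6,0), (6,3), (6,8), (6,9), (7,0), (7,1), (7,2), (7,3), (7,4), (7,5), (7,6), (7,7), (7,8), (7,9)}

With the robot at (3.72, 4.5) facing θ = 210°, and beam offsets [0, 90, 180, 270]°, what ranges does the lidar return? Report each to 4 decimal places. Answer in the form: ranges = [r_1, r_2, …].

ranges = [3.1408, 0.5600, 0.3233, 1.4400]

beam 1: φ=0°, α=210°
  cosα=-0.8660 sinα=-0.5000 | (3,4) | tMaxX 0.8314 tMaxY 1.0000 | tΔX 1.1547 tΔY 2.0000
    t=0.8314 [x] (2,4)
    t=1.0000 [y] (2,3)
    t=1.9861 [x] (1,3)
    t=3.0000 [y] (1,2)
    t=3.1408 [x] (0,2) — stop
  → r_1 = 3.1408
beam 2: φ=90°, α=300°
  cosα=0.5000 sinα=-0.8660 | (3,4) | tMaxX 0.5600 tMaxY 0.5774 | tΔX 2.0000 tΔY 1.1547
    t=0.5600 [x] (4,4) — stop
  → r_2 = 0.5600
beam 3: φ=180°, α=30°
  cosα=0.8660 sinα=0.5000 | (3,4) | tMaxX 0.3233 tMaxY 1.0000 | tΔX 1.1547 tΔY 2.0000
    t=0.3233 [x] (4,4) — stop
  → r_3 = 0.3233
beam 4: φ=270°, α=120°
  cosα=-0.5000 sinα=0.8660 | (3,4) | tMaxX 1.4400 tMaxY 0.5774 | tΔX 2.0000 tΔY 1.1547
    t=0.5774 [y] (3,5)
    t=1.4400 [x] (2,5) — stop
  → r_4 = 1.4400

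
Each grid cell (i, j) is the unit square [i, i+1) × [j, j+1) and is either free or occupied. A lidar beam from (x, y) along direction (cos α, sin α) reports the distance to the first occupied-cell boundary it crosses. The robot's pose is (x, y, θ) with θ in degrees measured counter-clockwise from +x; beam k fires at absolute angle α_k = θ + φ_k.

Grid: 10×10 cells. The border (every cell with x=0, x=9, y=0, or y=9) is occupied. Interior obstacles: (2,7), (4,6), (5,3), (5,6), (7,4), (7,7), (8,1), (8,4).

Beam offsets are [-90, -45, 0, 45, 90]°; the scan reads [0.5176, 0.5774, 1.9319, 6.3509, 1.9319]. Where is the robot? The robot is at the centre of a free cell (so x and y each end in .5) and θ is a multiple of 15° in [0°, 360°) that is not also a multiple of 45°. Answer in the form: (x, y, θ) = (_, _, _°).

Candidates: 56 free-cell centres × 16 headings = 896 poses. Raycast each; keep the one whose scan matches to 4 dp.
  (5.5, 2.5, 345°): beam 1 = 1.5529 ≠ 0.5176 ✗
  (1.5, 3.5, 15°): beam 1 = 2.5882 ≠ 0.5176 ✗
  (7.5, 6.5, 75°): beam 1 = 1.5529 ≠ 0.5176 ✗
  …
  (6.5, 8.5, 165°): r_1=0.5176, r_2=0.5774, r_3=1.9319, r_4=6.3509, r_5=1.9319 — all match ✓
No second candidate reproduces the full scan.

(x, y, θ) = (6.5, 8.5, 165°)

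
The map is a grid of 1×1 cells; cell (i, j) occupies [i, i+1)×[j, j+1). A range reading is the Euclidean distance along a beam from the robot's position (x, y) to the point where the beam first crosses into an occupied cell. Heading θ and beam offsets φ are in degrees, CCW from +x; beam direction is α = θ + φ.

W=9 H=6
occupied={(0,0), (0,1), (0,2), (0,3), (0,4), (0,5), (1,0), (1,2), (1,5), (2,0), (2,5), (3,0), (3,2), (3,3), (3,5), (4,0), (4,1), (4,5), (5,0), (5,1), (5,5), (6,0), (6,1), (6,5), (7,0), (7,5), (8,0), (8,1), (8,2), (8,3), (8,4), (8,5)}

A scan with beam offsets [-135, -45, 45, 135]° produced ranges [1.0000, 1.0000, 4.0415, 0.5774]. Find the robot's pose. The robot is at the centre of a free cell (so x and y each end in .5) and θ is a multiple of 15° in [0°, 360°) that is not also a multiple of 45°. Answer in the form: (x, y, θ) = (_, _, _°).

(x, y, θ) = (4.5, 4.5, 285°)

The pose lattice has 22·16 = 352 candidates. Test each by forward raycasting.
  (4.5, 4.5, 255°): beam 1 = 0.5774 ≠ 1.0000 ✗
  (7.5, 1.5, 30°): beam 1 = 0.5176 ≠ 1.0000 ✗
  (1.5, 1.5, 210°): beam 1 = 0.5176 ≠ 1.0000 ✗
  (1.5, 1.5, 300°): beam 1 = 0.5176 ≠ 1.0000 ✗
  …
  (4.5, 4.5, 285°): r_1=1.0000, r_2=1.0000, r_3=4.0415, r_4=0.5774 — all match ✓
Unique over the lattice → pose = (4.5, 4.5, 285°).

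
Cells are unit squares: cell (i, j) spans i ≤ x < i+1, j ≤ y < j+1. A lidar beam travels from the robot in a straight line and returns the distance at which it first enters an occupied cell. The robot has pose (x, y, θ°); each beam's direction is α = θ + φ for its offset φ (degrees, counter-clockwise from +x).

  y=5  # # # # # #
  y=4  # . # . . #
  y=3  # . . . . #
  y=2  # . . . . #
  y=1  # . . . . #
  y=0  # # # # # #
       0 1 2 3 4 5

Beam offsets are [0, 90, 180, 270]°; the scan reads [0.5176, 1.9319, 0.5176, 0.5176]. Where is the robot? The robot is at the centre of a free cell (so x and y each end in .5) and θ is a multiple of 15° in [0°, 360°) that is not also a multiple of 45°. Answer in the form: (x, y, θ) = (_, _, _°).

(x, y, θ) = (1.5, 4.5, 165°)

Enumerate (i+0.5, j+0.5, θ) over the 15 free cells and 16 admissible headings. For each, cast all 4 beams and compare to the given ranges.
  (4.5, 4.5, 120°): beam 1 = 0.5774 ≠ 0.5176 ✗
  (1.5, 4.5, 210°): beam 1 = 0.5774 ≠ 0.5176 ✗
  (3.5, 4.5, 60°): beam 1 = 0.5774 ≠ 0.5176 ✗
  (3.5, 2.5, 150°): beam 1 = 2.8868 ≠ 0.5176 ✗
  (1.5, 2.5, 150°): beam 1 = 0.5774 ≠ 0.5176 ✗
  …
  (1.5, 4.5, 165°): r_1=0.5176, r_2=1.9319, r_3=0.5176, r_4=0.5176 — all match ✓
Unique over the lattice → pose = (1.5, 4.5, 165°).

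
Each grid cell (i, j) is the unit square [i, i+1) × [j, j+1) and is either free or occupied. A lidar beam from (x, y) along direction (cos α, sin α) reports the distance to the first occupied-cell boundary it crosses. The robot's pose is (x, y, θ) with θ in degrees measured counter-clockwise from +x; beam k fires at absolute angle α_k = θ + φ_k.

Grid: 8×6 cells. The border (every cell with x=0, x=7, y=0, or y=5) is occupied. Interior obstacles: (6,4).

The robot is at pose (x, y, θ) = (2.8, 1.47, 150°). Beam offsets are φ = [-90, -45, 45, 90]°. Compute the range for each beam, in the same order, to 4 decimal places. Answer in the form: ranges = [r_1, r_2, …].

ranges = [4.0761, 3.6545, 1.8159, 0.5427]

beam 1: φ=-90°, α=60°
  direction (0.5000, 0.8660); cell (2,1); t to first gridline: x 0.4000, y 0.6120 (then +2.0000 / +1.1547)
    (3,1) via x @ 0.4000
    (3,2) via y @ 0.6120
    (3,3) via y @ 1.7667
    (4,3) via x @ 2.4000
    (4,4) via y @ 2.9214
    (4,5) via y @ 4.0761  # hit
  → r_1 = 4.0761
beam 2: φ=-45°, α=105°
  direction (-0.2588, 0.9659); cell (2,1); t to first gridline: x 3.0910, y 0.5487 (then +3.8637 / +1.0353)
    (2,2) via y @ 0.5487
    (2,3) via y @ 1.5840
    (2,4) via y @ 2.6192
    (1,4) via x @ 3.0910
    (1,5) via y @ 3.6545  # hit
  → r_2 = 3.6545
beam 3: φ=45°, α=195°
  direction (-0.9659, -0.2588); cell (2,1); t to first gridline: x 0.8282, y 1.8159 (then +1.0353 / +3.8637)
    (1,1) via x @ 0.8282
    (1,0) via y @ 1.8159  # hit
  → r_3 = 1.8159
beam 4: φ=90°, α=240°
  direction (-0.5000, -0.8660); cell (2,1); t to first gridline: x 1.6000, y 0.5427 (then +2.0000 / +1.1547)
    (2,0) via y @ 0.5427  # hit
  → r_4 = 0.5427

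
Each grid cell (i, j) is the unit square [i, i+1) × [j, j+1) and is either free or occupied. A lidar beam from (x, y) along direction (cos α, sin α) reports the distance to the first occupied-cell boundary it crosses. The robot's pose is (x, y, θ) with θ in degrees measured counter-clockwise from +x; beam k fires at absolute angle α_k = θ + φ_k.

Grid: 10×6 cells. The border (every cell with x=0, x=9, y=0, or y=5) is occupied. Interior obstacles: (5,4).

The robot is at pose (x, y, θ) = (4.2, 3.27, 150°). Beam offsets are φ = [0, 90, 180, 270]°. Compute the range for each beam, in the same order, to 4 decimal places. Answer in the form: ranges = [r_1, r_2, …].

beam 1: φ=0°, α=150°
  d=(-0.8660,0.5000)  start (4,3)  tX=0.2309 tY=1.4600  stride 1/|dx|=1.1547 1/|dy|=2.0000
    cross x-line → (3,3), t=0.2309
    cross x-line → (2,3), t=1.3856
    cross y-line → (2,4), t=1.4600
    cross x-line → (1,4), t=2.5403
    cross y-line → (1,5), t=3.4600 (wall)
  → r_1 = 3.4600
beam 2: φ=90°, α=240°
  d=(-0.5000,-0.8660)  start (4,3)  tX=0.4000 tY=0.3118  stride 1/|dx|=2.0000 1/|dy|=1.1547
    cross y-line → (4,2), t=0.3118
    cross x-line → (3,2), t=0.4000
    cross y-line → (3,1), t=1.4665
    cross x-line → (2,1), t=2.4000
    cross y-line → (2,0), t=2.6212 (wall)
  → r_2 = 2.6212
beam 3: φ=180°, α=330°
  d=(0.8660,-0.5000)  start (4,3)  tX=0.9238 tY=0.5400  stride 1/|dx|=1.1547 1/|dy|=2.0000
    cross y-line → (4,2), t=0.5400
    cross x-line → (5,2), t=0.9238
    cross x-line → (6,2), t=2.0785
    cross y-line → (6,1), t=2.5400
    cross x-line → (7,1), t=3.2332
    cross x-line → (8,1), t=4.3879
    cross y-line → (8,0), t=4.5400 (wall)
  → r_3 = 4.5400
beam 4: φ=270°, α=60°
  d=(0.5000,0.8660)  start (4,3)  tX=1.6000 tY=0.8429  stride 1/|dx|=2.0000 1/|dy|=1.1547
    cross y-line → (4,4), t=0.8429
    cross x-line → (5,4), t=1.6000 (wall)
  → r_4 = 1.6000

ranges = [3.4600, 2.6212, 4.5400, 1.6000]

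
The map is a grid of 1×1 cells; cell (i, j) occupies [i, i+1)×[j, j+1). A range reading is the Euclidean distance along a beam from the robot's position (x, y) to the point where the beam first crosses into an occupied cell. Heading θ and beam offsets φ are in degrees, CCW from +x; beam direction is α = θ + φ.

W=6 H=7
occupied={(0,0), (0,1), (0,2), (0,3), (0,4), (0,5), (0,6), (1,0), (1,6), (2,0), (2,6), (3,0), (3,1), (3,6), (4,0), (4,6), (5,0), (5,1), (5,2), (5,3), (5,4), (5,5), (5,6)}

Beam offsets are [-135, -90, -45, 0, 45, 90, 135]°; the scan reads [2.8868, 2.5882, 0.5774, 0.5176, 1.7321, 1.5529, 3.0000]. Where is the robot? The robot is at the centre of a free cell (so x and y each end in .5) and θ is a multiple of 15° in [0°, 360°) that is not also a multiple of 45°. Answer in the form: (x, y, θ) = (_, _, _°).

Candidates: 19 free-cell centres × 16 headings = 304 poses. Raycast each; keep the one whose scan matches to 4 dp.
  (3.5, 2.5, 300°): beam 1 = 2.5882 ≠ 2.8868 ✗
  (4.5, 2.5, 105°): beam 1 = 0.5774 ≠ 2.8868 ✗
  (1.5, 5.5, 255°): beam 1 = 0.5774 ≠ 2.8868 ✗
  (4.5, 1.5, 285°): beam 1 = 0.5774 ≠ 2.8868 ✗
  (1.5, 4.5, 345°): beam 1 = 0.5774 ≠ 2.8868 ✗
  …
  (3.5, 2.5, 285°): r_1=2.8868, r_2=2.5882, r_3=0.5774, r_4=0.5176, r_5=1.7321, r_6=1.5529, r_7=3.0000 — all match ✓
No second candidate reproduces the full scan.

(x, y, θ) = (3.5, 2.5, 285°)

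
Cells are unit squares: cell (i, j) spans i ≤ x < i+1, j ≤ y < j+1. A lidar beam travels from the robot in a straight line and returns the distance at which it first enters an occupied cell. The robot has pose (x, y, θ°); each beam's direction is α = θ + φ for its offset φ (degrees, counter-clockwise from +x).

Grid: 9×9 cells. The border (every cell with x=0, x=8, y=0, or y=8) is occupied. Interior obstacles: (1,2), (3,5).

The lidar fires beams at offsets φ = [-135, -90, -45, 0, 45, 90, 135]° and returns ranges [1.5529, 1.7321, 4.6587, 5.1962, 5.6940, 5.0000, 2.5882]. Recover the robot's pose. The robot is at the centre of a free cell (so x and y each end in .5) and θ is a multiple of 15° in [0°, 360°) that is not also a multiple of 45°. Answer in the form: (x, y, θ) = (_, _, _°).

Enumerate (i+0.5, j+0.5, θ) over the 47 free cells and 16 admissible headings. For each, cast all 7 beams and compare to the given ranges.
  (2.5, 7.5, 195°): beam 1 = 0.5774 ≠ 1.5529 ✗
  (6.5, 3.5, 285°): beam 1 = 3.0000 ≠ 1.5529 ✗
  (3.5, 7.5, 120°): beam 1 = 4.6587 ≠ 1.5529 ✗
  …
  (6.5, 3.5, 120°): r_1=1.5529, r_2=1.7321, r_3=4.6587, r_4=5.1962, r_5=5.6940, r_6=5.0000, r_7=2.5882 — all match ✓
Unique over the lattice → pose = (6.5, 3.5, 120°).

(x, y, θ) = (6.5, 3.5, 120°)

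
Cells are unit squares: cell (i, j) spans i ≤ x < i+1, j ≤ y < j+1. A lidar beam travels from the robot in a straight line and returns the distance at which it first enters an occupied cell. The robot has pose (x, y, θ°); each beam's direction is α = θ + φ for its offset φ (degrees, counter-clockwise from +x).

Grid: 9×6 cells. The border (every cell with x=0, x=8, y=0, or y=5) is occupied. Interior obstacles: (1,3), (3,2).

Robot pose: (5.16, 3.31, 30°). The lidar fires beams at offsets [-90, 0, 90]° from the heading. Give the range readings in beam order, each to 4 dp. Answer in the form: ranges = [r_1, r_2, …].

ranges = [2.6674, 3.2793, 1.9514]

beam 1: φ=-90°, α=300°
  d=(0.5000,-0.8660)  start (5,3)  tX=1.6800 tY=0.3580  stride 1/|dx|=2.0000 1/|dy|=1.1547
    cross y-line → (5,2), t=0.3580
    cross y-line → (5,1), t=1.5127
    cross x-line → (6,1), t=1.6800
    cross y-line → (6,0), t=2.6674 (wall)
  → r_1 = 2.6674
beam 2: φ=0°, α=30°
  d=(0.8660,0.5000)  start (5,3)  tX=0.9699 tY=1.3800  stride 1/|dx|=1.1547 1/|dy|=2.0000
    cross x-line → (6,3), t=0.9699
    cross y-line → (6,4), t=1.3800
    cross x-line → (7,4), t=2.1246
    cross x-line → (8,4), t=3.2793 (wall)
  → r_2 = 3.2793
beam 3: φ=90°, α=120°
  d=(-0.5000,0.8660)  start (5,3)  tX=0.3200 tY=0.7967  stride 1/|dx|=2.0000 1/|dy|=1.1547
    cross x-line → (4,3), t=0.3200
    cross y-line → (4,4), t=0.7967
    cross y-line → (4,5), t=1.9514 (wall)
  → r_3 = 1.9514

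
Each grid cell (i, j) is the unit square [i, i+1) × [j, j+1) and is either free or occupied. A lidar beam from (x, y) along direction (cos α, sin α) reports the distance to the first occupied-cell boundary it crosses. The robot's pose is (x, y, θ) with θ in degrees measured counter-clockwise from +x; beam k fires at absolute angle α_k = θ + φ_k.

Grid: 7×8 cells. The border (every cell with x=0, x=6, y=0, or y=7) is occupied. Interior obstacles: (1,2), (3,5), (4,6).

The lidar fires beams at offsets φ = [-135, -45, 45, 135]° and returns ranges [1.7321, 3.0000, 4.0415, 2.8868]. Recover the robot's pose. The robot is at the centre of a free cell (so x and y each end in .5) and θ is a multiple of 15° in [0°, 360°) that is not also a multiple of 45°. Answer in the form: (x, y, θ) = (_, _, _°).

(x, y, θ) = (4.5, 3.5, 105°)

Enumerate (i+0.5, j+0.5, θ) over the 27 free cells and 16 admissible headings. For each, cast all 4 beams and compare to the given ranges.
  (1.5, 4.5, 30°): beam 1 = 1.5529 ≠ 1.7321 ✗
  (1.5, 5.5, 120°): beam 1 = 1.5529 ≠ 1.7321 ✗
  (5.5, 3.5, 150°): beam 1 = 0.5176 ≠ 1.7321 ✗
  …
  (4.5, 3.5, 105°): r_1=1.7321, r_2=3.0000, r_3=4.0415, r_4=2.8868 — all match ✓
Only this pose fits every beam.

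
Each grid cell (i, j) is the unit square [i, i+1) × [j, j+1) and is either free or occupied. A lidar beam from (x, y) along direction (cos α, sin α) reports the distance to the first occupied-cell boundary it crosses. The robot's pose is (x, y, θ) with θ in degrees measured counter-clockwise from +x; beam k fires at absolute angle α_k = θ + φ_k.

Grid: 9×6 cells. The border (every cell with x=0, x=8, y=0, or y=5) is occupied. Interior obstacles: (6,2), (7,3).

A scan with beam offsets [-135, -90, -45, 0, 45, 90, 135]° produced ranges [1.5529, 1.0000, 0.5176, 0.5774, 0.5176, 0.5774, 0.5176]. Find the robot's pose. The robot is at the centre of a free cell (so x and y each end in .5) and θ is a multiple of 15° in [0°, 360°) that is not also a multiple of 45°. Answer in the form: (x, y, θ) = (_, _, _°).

The pose lattice has 26·16 = 416 candidates. Test each by forward raycasting.
  (7.5, 4.5, 285°): beam 1 = 1.0000 ≠ 1.5529 ✗
  (6.5, 4.5, 345°): beam 1 = 6.3509 ≠ 1.5529 ✗
  (1.5, 1.5, 105°): beam 1 = 1.0000 ≠ 1.5529 ✗
  (6.5, 3.5, 75°): beam 1 = 0.5774 ≠ 1.5529 ✗
  …
  (7.5, 2.5, 30°): r_1=1.5529, r_2=1.0000, r_3=0.5176, r_4=0.5774, r_5=0.5176, r_6=0.5774, r_7=0.5176 — all match ✓
Unique over the lattice → pose = (7.5, 2.5, 30°).

(x, y, θ) = (7.5, 2.5, 30°)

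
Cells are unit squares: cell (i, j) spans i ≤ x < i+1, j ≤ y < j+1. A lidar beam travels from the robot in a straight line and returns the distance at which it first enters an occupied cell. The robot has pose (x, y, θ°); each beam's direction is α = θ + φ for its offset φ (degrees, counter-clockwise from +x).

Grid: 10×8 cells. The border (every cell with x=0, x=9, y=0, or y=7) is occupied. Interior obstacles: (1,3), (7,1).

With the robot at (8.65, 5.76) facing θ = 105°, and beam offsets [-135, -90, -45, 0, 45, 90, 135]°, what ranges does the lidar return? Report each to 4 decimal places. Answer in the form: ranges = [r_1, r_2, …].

beam 1: φ=-135°, α=330°
  cosα=0.8660 sinα=-0.5000 | (8,5) | tMaxX 0.4041 tMaxY 1.5200 | tΔX 1.1547 tΔY 2.0000
    t=0.4041 [x] (9,5) — stop
  → r_1 = 0.4041
beam 2: φ=-90°, α=15°
  cosα=0.9659 sinα=0.2588 | (8,5) | tMaxX 0.3623 tMaxY 0.9273 | tΔX 1.0353 tΔY 3.8637
    t=0.3623 [x] (9,5) — stop
  → r_2 = 0.3623
beam 3: φ=-45°, α=60°
  cosα=0.5000 sinα=0.8660 | (8,5) | tMaxX 0.7000 tMaxY 0.2771 | tΔX 2.0000 tΔY 1.1547
    t=0.2771 [y] (8,6)
    t=0.7000 [x] (9,6) — stop
  → r_3 = 0.7000
beam 4: φ=0°, α=105°
  cosα=-0.2588 sinα=0.9659 | (8,5) | tMaxX 2.5114 tMaxY 0.2485 | tΔX 3.8637 tΔY 1.0353
    t=0.2485 [y] (8,6)
    t=1.2837 [y] (8,7) — stop
  → r_4 = 1.2837
beam 5: φ=45°, α=150°
  cosα=-0.8660 sinα=0.5000 | (8,5) | tMaxX 0.7506 tMaxY 0.4800 | tΔX 1.1547 tΔY 2.0000
    t=0.4800 [y] (8,6)
    t=0.7506 [x] (7,6)
    t=1.9053 [x] (6,6)
    t=2.4800 [y] (6,7) — stop
  → r_5 = 2.4800
beam 6: φ=90°, α=195°
  cosα=-0.9659 sinα=-0.2588 | (8,5) | tMaxX 0.6729 tMaxY 2.9364 | tΔX 1.0353 tΔY 3.8637
    t=0.6729 [x] (7,5)
    t=1.7082 [x] (6,5)
    t=2.7435 [x] (5,5)
    t=2.9364 [y] (5,4)
    t=3.7788 [x] (4,4)
    t=4.8140 [x] (3,4)
    t=5.8493 [x] (2,4)
    t=6.8001 [y] (2,3)
    t=6.8846 [x] (1,3) — stop
  → r_6 = 6.8846
beam 7: φ=135°, α=240°
  cosα=-0.5000 sinα=-0.8660 | (8,5) | tMaxX 1.3000 tMaxY 0.8776 | tΔX 2.0000 tΔY 1.1547
    t=0.8776 [y] (8,4)
    t=1.3000 [x] (7,4)
    t=2.0323 [y] (7,3)
    t=3.1870 [y] (7,2)
    t=3.3000 [x] (6,2)
    t=4.3417 [y] (6,1)
    t=5.3000 [x] (5,1)
    t=5.4964 [y] (5,0) — stop
  → r_7 = 5.4964

ranges = [0.4041, 0.3623, 0.7000, 1.2837, 2.4800, 6.8846, 5.4964]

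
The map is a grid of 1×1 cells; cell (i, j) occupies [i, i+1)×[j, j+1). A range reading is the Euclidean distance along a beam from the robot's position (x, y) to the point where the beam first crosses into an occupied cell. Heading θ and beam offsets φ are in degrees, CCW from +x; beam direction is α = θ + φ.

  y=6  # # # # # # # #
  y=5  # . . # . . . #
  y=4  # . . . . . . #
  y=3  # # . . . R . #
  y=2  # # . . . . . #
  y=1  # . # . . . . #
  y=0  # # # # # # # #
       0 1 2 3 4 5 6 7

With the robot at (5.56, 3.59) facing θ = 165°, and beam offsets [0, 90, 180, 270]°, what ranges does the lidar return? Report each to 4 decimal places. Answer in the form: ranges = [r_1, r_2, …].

ranges = [4.7209, 2.6814, 1.4908, 2.4950]

beam 1: φ=0°, α=165°
  dir = (cos 165°, sin 165°) = (-0.9659, 0.2588); from cell (5,3)
  next x-line at t=0.5798, next y-line at t=1.5841; Δt_x=1.0353, Δt_y=3.8637
    x: enter (4,3) at t=0.5798
    y: enter (4,4) at t=1.5841
    x: enter (3,4) at t=1.6150
    x: enter (2,4) at t=2.6503
    x: enter (1,4) at t=3.6856
    x: enter (0,4) at t=4.7209 ← occupied
  → r_1 = 4.7209
beam 2: φ=90°, α=255°
  dir = (cos 255°, sin 255°) = (-0.2588, -0.9659); from cell (5,3)
  next x-line at t=2.1637, next y-line at t=0.6108; Δt_x=3.8637, Δt_y=1.0353
    y: enter (5,2) at t=0.6108
    y: enter (5,1) at t=1.6461
    x: enter (4,1) at t=2.1637
    y: enter (4,0) at t=2.6814 ← occupied
  → r_2 = 2.6814
beam 3: φ=180°, α=345°
  dir = (cos 345°, sin 345°) = (0.9659, -0.2588); from cell (5,3)
  next x-line at t=0.4555, next y-line at t=2.2796; Δt_x=1.0353, Δt_y=3.8637
    x: enter (6,3) at t=0.4555
    x: enter (7,3) at t=1.4908 ← occupied
  → r_3 = 1.4908
beam 4: φ=270°, α=75°
  dir = (cos 75°, sin 75°) = (0.2588, 0.9659); from cell (5,3)
  next x-line at t=1.7000, next y-line at t=0.4245; Δt_x=3.8637, Δt_y=1.0353
    y: enter (5,4) at t=0.4245
    y: enter (5,5) at t=1.4597
    x: enter (6,5) at t=1.7000
    y: enter (6,6) at t=2.4950 ← occupied
  → r_4 = 2.4950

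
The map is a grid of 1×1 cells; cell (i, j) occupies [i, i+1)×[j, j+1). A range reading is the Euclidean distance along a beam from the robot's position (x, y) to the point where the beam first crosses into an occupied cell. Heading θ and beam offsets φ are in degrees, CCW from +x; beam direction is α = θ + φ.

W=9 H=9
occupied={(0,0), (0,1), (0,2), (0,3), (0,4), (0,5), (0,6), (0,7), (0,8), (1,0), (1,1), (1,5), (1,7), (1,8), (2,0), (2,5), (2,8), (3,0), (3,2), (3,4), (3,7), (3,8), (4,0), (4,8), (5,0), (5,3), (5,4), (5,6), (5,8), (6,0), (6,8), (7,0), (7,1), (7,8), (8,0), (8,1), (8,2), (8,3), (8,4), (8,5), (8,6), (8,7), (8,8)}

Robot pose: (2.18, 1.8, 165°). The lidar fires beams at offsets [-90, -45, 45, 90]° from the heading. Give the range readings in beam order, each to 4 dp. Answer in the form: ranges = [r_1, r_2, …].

beam 1: φ=-90°, α=75°
  cosα=0.2588 sinα=0.9659 | (2,1) | tMaxX 3.1682 tMaxY 0.2071 | tΔX 3.8637 tΔY 1.0353
    t=0.2071 [y] (2,2)
    t=1.2423 [y] (2,3)
    t=2.2776 [y] (2,4)
    t=3.1682 [x] (3,4) — stop
  → r_1 = 3.1682
beam 2: φ=-45°, α=120°
  cosα=-0.5000 sinα=0.8660 | (2,1) | tMaxX 0.3600 tMaxY 0.2309 | tΔX 2.0000 tΔY 1.1547
    t=0.2309 [y] (2,2)
    t=0.3600 [x] (1,2)
    t=1.3856 [y] (1,3)
    t=2.3600 [x] (0,3) — stop
  → r_2 = 2.3600
beam 3: φ=45°, α=210°
  cosα=-0.8660 sinα=-0.5000 | (2,1) | tMaxX 0.2078 tMaxY 1.6000 | tΔX 1.1547 tΔY 2.0000
    t=0.2078 [x] (1,1) — stop
  → r_3 = 0.2078
beam 4: φ=90°, α=255°
  cosα=-0.2588 sinα=-0.9659 | (2,1) | tMaxX 0.6955 tMaxY 0.8282 | tΔX 3.8637 tΔY 1.0353
    t=0.6955 [x] (1,1) — stop
  → r_4 = 0.6955

ranges = [3.1682, 2.3600, 0.2078, 0.6955]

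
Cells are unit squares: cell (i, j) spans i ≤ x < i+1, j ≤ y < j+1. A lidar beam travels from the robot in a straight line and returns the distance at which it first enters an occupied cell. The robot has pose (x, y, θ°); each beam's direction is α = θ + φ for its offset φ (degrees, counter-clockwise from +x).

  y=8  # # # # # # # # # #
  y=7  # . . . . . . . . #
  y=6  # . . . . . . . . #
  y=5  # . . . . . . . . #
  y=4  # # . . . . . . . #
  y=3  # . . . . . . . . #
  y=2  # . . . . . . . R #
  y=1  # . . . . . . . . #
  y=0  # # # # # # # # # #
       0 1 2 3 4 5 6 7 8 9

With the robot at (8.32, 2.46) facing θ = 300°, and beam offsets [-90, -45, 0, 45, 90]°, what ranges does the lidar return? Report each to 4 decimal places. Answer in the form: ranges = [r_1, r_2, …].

beam 1: φ=-90°, α=210°
  cosα=-0.8660 sinα=-0.5000 | (8,2) | tMaxX 0.3695 tMaxY 0.9200 | tΔX 1.1547 tΔY 2.0000
    t=0.3695 [x] (7,2)
    t=0.9200 [y] (7,1)
    t=1.5242 [x] (6,1)
    t=2.6789 [x] (5,1)
    t=2.9200 [y] (5,0) — stop
  → r_1 = 2.9200
beam 2: φ=-45°, α=255°
  cosα=-0.2588 sinα=-0.9659 | (8,2) | tMaxX 1.2364 tMaxY 0.4762 | tΔX 3.8637 tΔY 1.0353
    t=0.4762 [y] (8,1)
    t=1.2364 [x] (7,1)
    t=1.5115 [y] (7,0) — stop
  → r_2 = 1.5115
beam 3: φ=0°, α=300°
  cosα=0.5000 sinα=-0.8660 | (8,2) | tMaxX 1.3600 tMaxY 0.5312 | tΔX 2.0000 tΔY 1.1547
    t=0.5312 [y] (8,1)
    t=1.3600 [x] (9,1) — stop
  → r_3 = 1.3600
beam 4: φ=45°, α=345°
  cosα=0.9659 sinα=-0.2588 | (8,2) | tMaxX 0.7040 tMaxY 1.7773 | tΔX 1.0353 tΔY 3.8637
    t=0.7040 [x] (9,2) — stop
  → r_4 = 0.7040
beam 5: φ=90°, α=30°
  cosα=0.8660 sinα=0.5000 | (8,2) | tMaxX 0.7852 tMaxY 1.0800 | tΔX 1.1547 tΔY 2.0000
    t=0.7852 [x] (9,2) — stop
  → r_5 = 0.7852

ranges = [2.9200, 1.5115, 1.3600, 0.7040, 0.7852]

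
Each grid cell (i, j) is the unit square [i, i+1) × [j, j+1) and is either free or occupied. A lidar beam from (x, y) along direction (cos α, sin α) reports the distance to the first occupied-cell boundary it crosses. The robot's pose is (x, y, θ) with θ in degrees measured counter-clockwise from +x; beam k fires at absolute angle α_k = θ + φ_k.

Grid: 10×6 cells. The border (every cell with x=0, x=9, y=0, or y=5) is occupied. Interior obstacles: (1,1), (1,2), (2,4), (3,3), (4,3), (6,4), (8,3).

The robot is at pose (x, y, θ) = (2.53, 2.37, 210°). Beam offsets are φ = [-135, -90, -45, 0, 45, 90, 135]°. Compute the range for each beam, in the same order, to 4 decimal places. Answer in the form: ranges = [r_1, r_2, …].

ranges = [1.6875, 3.0369, 0.5487, 0.6120, 1.4183, 1.5819, 5.2933]

beam 1: φ=-135°, α=75°
  d=(0.2588,0.9659)  start (2,2)  tX=1.8159 tY=0.6522  stride 1/|dx|=3.8637 1/|dy|=1.0353
    cross y-line → (2,3), t=0.6522
    cross y-line → (2,4), t=1.6875 (wall)
  → r_1 = 1.6875
beam 2: φ=-90°, α=120°
  d=(-0.5000,0.8660)  start (2,2)  tX=1.0600 tY=0.7275  stride 1/|dx|=2.0000 1/|dy|=1.1547
    cross y-line → (2,3), t=0.7275
    cross x-line → (1,3), t=1.0600
    cross y-line → (1,4), t=1.8822
    cross y-line → (1,5), t=3.0369 (wall)
  → r_2 = 3.0369
beam 3: φ=-45°, α=165°
  d=(-0.9659,0.2588)  start (2,2)  tX=0.5487 tY=2.4341  stride 1/|dx|=1.0353 1/|dy|=3.8637
    cross x-line → (1,2), t=0.5487 (wall)
  → r_3 = 0.5487
beam 4: φ=0°, α=210°
  d=(-0.8660,-0.5000)  start (2,2)  tX=0.6120 tY=0.7400  stride 1/|dx|=1.1547 1/|dy|=2.0000
    cross x-line → (1,2), t=0.6120 (wall)
  → r_4 = 0.6120
beam 5: φ=45°, α=255°
  d=(-0.2588,-0.9659)  start (2,2)  tX=2.0478 tY=0.3831  stride 1/|dx|=3.8637 1/|dy|=1.0353
    cross y-line → (2,1), t=0.3831
    cross y-line → (2,0), t=1.4183 (wall)
  → r_5 = 1.4183
beam 6: φ=90°, α=300°
  d=(0.5000,-0.8660)  start (2,2)  tX=0.9400 tY=0.4272  stride 1/|dx|=2.0000 1/|dy|=1.1547
    cross y-line → (2,1), t=0.4272
    cross x-line → (3,1), t=0.9400
    cross y-line → (3,0), t=1.5819 (wall)
  → r_6 = 1.5819
beam 7: φ=135°, α=345°
  d=(0.9659,-0.2588)  start (2,2)  tX=0.4866 tY=1.4296  stride 1/|dx|=1.0353 1/|dy|=3.8637
    cross x-line → (3,2), t=0.4866
    cross y-line → (3,1), t=1.4296
    cross x-line → (4,1), t=1.5219
    cross x-line → (5,1), t=2.5571
    cross x-line → (6,1), t=3.5924
    cross x-line → (7,1), t=4.6277
    cross y-line → (7,0), t=5.2933 (wall)
  → r_7 = 5.2933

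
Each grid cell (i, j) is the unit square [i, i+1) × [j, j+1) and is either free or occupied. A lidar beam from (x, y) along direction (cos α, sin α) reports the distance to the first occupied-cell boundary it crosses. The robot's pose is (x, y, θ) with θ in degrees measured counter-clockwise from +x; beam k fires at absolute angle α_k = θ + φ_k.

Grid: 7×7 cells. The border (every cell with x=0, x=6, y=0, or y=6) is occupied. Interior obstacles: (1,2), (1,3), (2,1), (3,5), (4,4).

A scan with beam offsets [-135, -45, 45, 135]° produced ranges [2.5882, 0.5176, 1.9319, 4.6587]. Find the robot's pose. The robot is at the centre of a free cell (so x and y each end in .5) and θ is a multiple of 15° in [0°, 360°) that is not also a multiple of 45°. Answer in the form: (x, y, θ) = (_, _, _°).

Candidates: 20 free-cell centres × 16 headings = 320 poses. Raycast each; keep the one whose scan matches to 4 dp.
  (2.5, 4.5, 30°): beam 1 = 1.9319 ≠ 2.5882 ✗
  (4.5, 1.5, 165°): beam 1 = 1.7321 ≠ 2.5882 ✗
  (3.5, 4.5, 60°): beam 1 = 3.6235 ≠ 2.5882 ✗
  (5.5, 3.5, 300°): beam 1 = 4.6587 ≠ 2.5882 ✗
  …
  (5.5, 3.5, 30°): r_1=2.5882, r_2=0.5176, r_3=1.9319, r_4=4.6587 — all match ✓
Only this pose fits every beam.

(x, y, θ) = (5.5, 3.5, 30°)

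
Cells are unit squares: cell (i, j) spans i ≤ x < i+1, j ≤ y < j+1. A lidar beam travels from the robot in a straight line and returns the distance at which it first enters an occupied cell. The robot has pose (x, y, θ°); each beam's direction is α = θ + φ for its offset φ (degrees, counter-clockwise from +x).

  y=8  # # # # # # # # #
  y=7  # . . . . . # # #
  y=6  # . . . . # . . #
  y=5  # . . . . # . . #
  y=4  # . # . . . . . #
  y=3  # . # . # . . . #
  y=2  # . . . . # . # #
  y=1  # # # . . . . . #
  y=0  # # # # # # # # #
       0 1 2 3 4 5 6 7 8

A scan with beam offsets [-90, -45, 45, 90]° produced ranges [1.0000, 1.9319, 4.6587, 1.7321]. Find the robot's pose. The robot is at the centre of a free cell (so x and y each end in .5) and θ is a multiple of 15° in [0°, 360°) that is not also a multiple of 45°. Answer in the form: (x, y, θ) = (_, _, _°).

(x, y, θ) = (1.5, 6.5, 330°)

Candidates: 38 free-cell centres × 16 headings = 608 poses. Raycast each; keep the one whose scan matches to 4 dp.
  (4.5, 2.5, 255°): beam 1 = 1.9319 ≠ 1.0000 ✗
  (4.5, 4.5, 150°): beam 2 = 3.6235 ≠ 1.9319 ✗
  (2.5, 5.5, 30°): beam 1 = 0.5774 ≠ 1.0000 ✗
  …
  (1.5, 6.5, 330°): r_1=1.0000, r_2=1.9319, r_3=4.6587, r_4=1.7321 — all match ✓
Unique over the lattice → pose = (1.5, 6.5, 330°).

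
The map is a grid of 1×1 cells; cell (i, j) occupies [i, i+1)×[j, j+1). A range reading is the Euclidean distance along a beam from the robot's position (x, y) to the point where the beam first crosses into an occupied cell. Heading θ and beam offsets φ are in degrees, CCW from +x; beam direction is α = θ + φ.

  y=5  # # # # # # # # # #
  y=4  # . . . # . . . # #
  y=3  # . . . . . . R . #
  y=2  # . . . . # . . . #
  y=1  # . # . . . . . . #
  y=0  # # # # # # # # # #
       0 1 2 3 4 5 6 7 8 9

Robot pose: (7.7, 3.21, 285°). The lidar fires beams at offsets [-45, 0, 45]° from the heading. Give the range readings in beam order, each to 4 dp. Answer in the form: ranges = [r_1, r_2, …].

ranges = [2.5519, 2.2880, 1.5011]

beam 1: φ=-45°, α=240°
  dir = (cos 240°, sin 240°) = (-0.5000, -0.8660); from cell (7,3)
  next x-line at t=1.4000, next y-line at t=0.2425; Δt_x=2.0000, Δt_y=1.1547
    y: enter (7,2) at t=0.2425
    y: enter (7,1) at t=1.3972
    x: enter (6,1) at t=1.4000
    y: enter (6,0) at t=2.5519 ← occupied
  → r_1 = 2.5519
beam 2: φ=0°, α=285°
  dir = (cos 285°, sin 285°) = (0.2588, -0.9659); from cell (7,3)
  next x-line at t=1.1591, next y-line at t=0.2174; Δt_x=3.8637, Δt_y=1.0353
    y: enter (7,2) at t=0.2174
    x: enter (8,2) at t=1.1591
    y: enter (8,1) at t=1.2527
    y: enter (8,0) at t=2.2880 ← occupied
  → r_2 = 2.2880
beam 3: φ=45°, α=330°
  dir = (cos 330°, sin 330°) = (0.8660, -0.5000); from cell (7,3)
  next x-line at t=0.3464, next y-line at t=0.4200; Δt_x=1.1547, Δt_y=2.0000
    x: enter (8,3) at t=0.3464
    y: enter (8,2) at t=0.4200
    x: enter (9,2) at t=1.5011 ← occupied
  → r_3 = 1.5011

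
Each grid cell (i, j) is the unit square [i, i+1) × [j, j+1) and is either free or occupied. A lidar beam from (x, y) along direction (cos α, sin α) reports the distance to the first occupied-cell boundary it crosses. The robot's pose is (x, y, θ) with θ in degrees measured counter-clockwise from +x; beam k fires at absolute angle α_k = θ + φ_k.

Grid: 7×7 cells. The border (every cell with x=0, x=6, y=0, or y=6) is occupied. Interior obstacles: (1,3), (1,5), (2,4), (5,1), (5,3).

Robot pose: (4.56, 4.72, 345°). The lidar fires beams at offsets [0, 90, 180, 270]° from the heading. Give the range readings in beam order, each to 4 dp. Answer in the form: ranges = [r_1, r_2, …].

ranges = [1.4908, 1.3252, 2.6503, 3.8512]

beam 1: φ=0°, α=345°
  dir = (cos 345°, sin 345°) = (0.9659, -0.2588); from cell (4,4)
  next x-line at t=0.4555, next y-line at t=2.7819; Δt_x=1.0353, Δt_y=3.8637
    x: enter (5,4) at t=0.4555
    x: enter (6,4) at t=1.4908 ← occupied
  → r_1 = 1.4908
beam 2: φ=90°, α=75°
  dir = (cos 75°, sin 75°) = (0.2588, 0.9659); from cell (4,4)
  next x-line at t=1.7000, next y-line at t=0.2899; Δt_x=3.8637, Δt_y=1.0353
    y: enter (4,5) at t=0.2899
    y: enter (4,6) at t=1.3252 ← occupied
  → r_2 = 1.3252
beam 3: φ=180°, α=165°
  dir = (cos 165°, sin 165°) = (-0.9659, 0.2588); from cell (4,4)
  next x-line at t=0.5798, next y-line at t=1.0818; Δt_x=1.0353, Δt_y=3.8637
    x: enter (3,4) at t=0.5798
    y: enter (3,5) at t=1.0818
    x: enter (2,5) at t=1.6150
    x: enter (1,5) at t=2.6503 ← occupied
  → r_3 = 2.6503
beam 4: φ=270°, α=255°
  dir = (cos 255°, sin 255°) = (-0.2588, -0.9659); from cell (4,4)
  next x-line at t=2.1637, next y-line at t=0.7454; Δt_x=3.8637, Δt_y=1.0353
    y: enter (4,3) at t=0.7454
    y: enter (4,2) at t=1.7807
    x: enter (3,2) at t=2.1637
    y: enter (3,1) at t=2.8160
    y: enter (3,0) at t=3.8512 ← occupied
  → r_4 = 3.8512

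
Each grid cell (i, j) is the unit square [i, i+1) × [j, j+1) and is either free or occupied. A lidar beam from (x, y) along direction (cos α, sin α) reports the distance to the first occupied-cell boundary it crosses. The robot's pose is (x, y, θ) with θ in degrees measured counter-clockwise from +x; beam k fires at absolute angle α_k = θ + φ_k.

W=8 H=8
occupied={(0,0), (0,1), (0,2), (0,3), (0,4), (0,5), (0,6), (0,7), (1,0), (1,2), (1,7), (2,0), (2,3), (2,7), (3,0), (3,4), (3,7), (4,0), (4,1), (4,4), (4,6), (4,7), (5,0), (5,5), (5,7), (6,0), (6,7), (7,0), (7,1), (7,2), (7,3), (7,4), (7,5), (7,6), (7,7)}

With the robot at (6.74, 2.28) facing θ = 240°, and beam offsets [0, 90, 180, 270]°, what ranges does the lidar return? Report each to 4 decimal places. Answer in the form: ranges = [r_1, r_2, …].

ranges = [1.4780, 0.3002, 0.5200, 3.4400]

beam 1: φ=0°, α=240°
  d=(-0.5000,-0.8660)  start (6,2)  tX=1.4800 tY=0.3233  stride 1/|dx|=2.0000 1/|dy|=1.1547
    cross y-line → (6,1), t=0.3233
    cross y-line → (6,0), t=1.4780 (wall)
  → r_1 = 1.4780
beam 2: φ=90°, α=330°
  d=(0.8660,-0.5000)  start (6,2)  tX=0.3002 tY=0.5600  stride 1/|dx|=1.1547 1/|dy|=2.0000
    cross x-line → (7,2), t=0.3002 (wall)
  → r_2 = 0.3002
beam 3: φ=180°, α=60°
  d=(0.5000,0.8660)  start (6,2)  tX=0.5200 tY=0.8314  stride 1/|dx|=2.0000 1/|dy|=1.1547
    cross x-line → (7,2), t=0.5200 (wall)
  → r_3 = 0.5200
beam 4: φ=270°, α=150°
  d=(-0.8660,0.5000)  start (6,2)  tX=0.8545 tY=1.4400  stride 1/|dx|=1.1547 1/|dy|=2.0000
    cross x-line → (5,2), t=0.8545
    cross y-line → (5,3), t=1.4400
    cross x-line → (4,3), t=2.0092
    cross x-line → (3,3), t=3.1639
    cross y-line → (3,4), t=3.4400 (wall)
  → r_4 = 3.4400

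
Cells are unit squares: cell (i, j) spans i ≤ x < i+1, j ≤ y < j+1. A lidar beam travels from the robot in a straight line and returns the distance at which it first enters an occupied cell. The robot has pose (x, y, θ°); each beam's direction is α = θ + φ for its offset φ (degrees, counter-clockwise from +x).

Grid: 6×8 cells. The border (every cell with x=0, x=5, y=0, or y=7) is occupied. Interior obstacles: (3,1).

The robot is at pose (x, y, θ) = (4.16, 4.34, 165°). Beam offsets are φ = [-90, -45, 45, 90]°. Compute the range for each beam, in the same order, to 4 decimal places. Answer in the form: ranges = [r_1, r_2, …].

beam 1: φ=-90°, α=75°
  cosα=0.2588 sinα=0.9659 | (4,4) | tMaxX 3.2455 tMaxY 0.6833 | tΔX 3.8637 tΔY 1.0353
    t=0.6833 [y] (4,5)
    t=1.7186 [y] (4,6)
    t=2.7538 [y] (4,7) — stop
  → r_1 = 2.7538
beam 2: φ=-45°, α=120°
  cosα=-0.5000 sinα=0.8660 | (4,4) | tMaxX 0.3200 tMaxY 0.7621 | tΔX 2.0000 tΔY 1.1547
    t=0.3200 [x] (3,4)
    t=0.7621 [y] (3,5)
    t=1.9168 [y] (3,6)
    t=2.3200 [x] (2,6)
    t=3.0715 [y] (2,7) — stop
  → r_2 = 3.0715
beam 3: φ=45°, α=210°
  cosα=-0.8660 sinα=-0.5000 | (4,4) | tMaxX 0.1848 tMaxY 0.6800 | tΔX 1.1547 tΔY 2.0000
    t=0.1848 [x] (3,4)
    t=0.6800 [y] (3,3)
    t=1.3395 [x] (2,3)
    t=2.4942 [x] (1,3)
    t=2.6800 [y] (1,2)
    t=3.6489 [x] (0,2) — stop
  → r_3 = 3.6489
beam 4: φ=90°, α=255°
  cosα=-0.2588 sinα=-0.9659 | (4,4) | tMaxX 0.6182 tMaxY 0.3520 | tΔX 3.8637 tΔY 1.0353
    t=0.3520 [y] (4,3)
    t=0.6182 [x] (3,3)
    t=1.3873 [y] (3,2)
    t=2.4225 [y] (3,1) — stop
  → r_4 = 2.4225

ranges = [2.7538, 3.0715, 3.6489, 2.4225]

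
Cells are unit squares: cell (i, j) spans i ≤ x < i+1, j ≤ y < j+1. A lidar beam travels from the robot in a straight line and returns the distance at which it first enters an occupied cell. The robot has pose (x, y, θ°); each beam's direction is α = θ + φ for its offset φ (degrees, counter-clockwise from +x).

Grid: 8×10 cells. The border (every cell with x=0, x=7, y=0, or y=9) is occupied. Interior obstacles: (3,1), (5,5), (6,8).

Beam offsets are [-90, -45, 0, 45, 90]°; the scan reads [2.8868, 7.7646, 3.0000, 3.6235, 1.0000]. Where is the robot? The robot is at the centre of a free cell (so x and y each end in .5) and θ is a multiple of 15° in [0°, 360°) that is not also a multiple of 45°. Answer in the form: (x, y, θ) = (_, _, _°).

The pose lattice has 45·16 = 720 candidates. Test each by forward raycasting.
  (5.5, 3.5, 210°): beam 1 = 6.3509 ≠ 2.8868 ✗
  (4.5, 4.5, 60°): beam 2 = 2.5882 ≠ 7.7646 ✗
  (6.5, 6.5, 195°): beam 1 = 1.5529 ≠ 2.8868 ✗
  …
  (3.5, 8.5, 300°): r_1=2.8868, r_2=7.7646, r_3=3.0000, r_4=3.6235, r_5=1.0000 — all match ✓
Only this pose fits every beam.

(x, y, θ) = (3.5, 8.5, 300°)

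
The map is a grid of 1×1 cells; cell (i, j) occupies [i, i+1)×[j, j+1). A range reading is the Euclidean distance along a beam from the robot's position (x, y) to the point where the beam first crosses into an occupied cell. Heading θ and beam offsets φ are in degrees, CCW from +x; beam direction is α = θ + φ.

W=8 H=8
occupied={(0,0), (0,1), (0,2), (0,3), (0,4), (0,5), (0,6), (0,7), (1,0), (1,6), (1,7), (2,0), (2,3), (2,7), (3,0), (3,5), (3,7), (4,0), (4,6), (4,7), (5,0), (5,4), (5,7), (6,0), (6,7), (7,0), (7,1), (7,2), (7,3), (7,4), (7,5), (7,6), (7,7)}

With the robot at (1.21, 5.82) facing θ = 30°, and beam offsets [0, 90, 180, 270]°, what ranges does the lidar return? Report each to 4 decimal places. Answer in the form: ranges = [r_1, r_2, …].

ranges = [0.3600, 0.2078, 0.2425, 2.1016]

beam 1: φ=0°, α=30°
  dir = (cos 30°, sin 30°) = (0.8660, 0.5000); from cell (1,5)
  next x-line at t=0.9122, next y-line at t=0.3600; Δt_x=1.1547, Δt_y=2.0000
    y: enter (1,6) at t=0.3600 ← occupied
  → r_1 = 0.3600
beam 2: φ=90°, α=120°
  dir = (cos 120°, sin 120°) = (-0.5000, 0.8660); from cell (1,5)
  next x-line at t=0.4200, next y-line at t=0.2078; Δt_x=2.0000, Δt_y=1.1547
    y: enter (1,6) at t=0.2078 ← occupied
  → r_2 = 0.2078
beam 3: φ=180°, α=210°
  dir = (cos 210°, sin 210°) = (-0.8660, -0.5000); from cell (1,5)
  next x-line at t=0.2425, next y-line at t=1.6400; Δt_x=1.1547, Δt_y=2.0000
    x: enter (0,5) at t=0.2425 ← occupied
  → r_3 = 0.2425
beam 4: φ=270°, α=300°
  dir = (cos 300°, sin 300°) = (0.5000, -0.8660); from cell (1,5)
  next x-line at t=1.5800, next y-line at t=0.9469; Δt_x=2.0000, Δt_y=1.1547
    y: enter (1,4) at t=0.9469
    x: enter (2,4) at t=1.5800
    y: enter (2,3) at t=2.1016 ← occupied
  → r_4 = 2.1016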